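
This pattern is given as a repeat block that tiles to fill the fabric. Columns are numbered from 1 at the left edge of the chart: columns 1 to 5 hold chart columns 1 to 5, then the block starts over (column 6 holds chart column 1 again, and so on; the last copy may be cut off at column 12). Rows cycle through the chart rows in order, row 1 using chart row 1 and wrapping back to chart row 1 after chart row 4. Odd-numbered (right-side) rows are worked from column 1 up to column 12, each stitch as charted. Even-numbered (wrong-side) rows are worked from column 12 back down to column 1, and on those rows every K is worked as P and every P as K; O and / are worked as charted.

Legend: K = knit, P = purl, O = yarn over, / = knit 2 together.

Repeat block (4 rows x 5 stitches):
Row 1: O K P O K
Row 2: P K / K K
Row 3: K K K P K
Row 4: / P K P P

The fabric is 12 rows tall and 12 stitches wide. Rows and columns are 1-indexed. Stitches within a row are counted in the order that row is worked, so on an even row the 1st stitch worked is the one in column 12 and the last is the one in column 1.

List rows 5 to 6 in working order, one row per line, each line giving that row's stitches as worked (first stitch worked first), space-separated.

Rows as worked:
O K P O K O K P O K O K
P K P P / P K P P / P K

Derivation:
Row 5: chart row 1, RS - tile across columns 1-12 and work as-is.
Row 6: chart row 2, WS - tiled (columns 1-12): P K / K K P K / K K P K; work from column 12 back to 1 with K<->P swapped.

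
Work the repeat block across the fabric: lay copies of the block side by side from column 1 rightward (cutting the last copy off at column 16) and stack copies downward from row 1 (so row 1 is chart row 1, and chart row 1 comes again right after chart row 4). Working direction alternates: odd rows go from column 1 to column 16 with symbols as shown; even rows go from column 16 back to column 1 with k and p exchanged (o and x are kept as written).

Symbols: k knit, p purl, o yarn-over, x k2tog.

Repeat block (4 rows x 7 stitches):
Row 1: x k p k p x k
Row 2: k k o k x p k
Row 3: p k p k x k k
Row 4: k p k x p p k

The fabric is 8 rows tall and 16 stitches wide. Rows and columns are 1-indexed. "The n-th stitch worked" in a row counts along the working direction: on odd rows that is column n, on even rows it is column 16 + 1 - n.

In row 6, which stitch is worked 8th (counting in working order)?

For row 6: chart row = ((6-1) mod 4) + 1 = 2; this is a WS (even) row.
Chart row 2 tiled across columns 1-16: k k o k x p k k k o k x p k k k
WS row: flip the tiled sequence (start at column 16) and apply k<->p; o and x stay.
Row 6 as worked: p p p k x p o p p p k x p o p p
Stitch 8 in working order -> p

Stitch:
p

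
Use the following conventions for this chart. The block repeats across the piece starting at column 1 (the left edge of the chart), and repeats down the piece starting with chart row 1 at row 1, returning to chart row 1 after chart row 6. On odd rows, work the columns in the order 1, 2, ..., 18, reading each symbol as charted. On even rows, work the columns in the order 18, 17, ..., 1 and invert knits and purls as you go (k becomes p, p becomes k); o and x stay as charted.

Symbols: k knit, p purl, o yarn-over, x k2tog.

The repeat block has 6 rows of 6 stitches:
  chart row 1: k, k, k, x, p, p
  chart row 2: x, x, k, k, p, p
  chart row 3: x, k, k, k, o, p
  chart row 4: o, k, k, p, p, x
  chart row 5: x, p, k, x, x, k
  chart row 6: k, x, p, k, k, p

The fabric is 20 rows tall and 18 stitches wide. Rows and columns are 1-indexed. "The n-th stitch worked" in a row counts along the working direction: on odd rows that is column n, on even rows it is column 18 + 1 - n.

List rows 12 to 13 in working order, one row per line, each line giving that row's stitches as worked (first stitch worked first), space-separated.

Result:
k p p k x p k p p k x p k p p k x p
k k k x p p k k k x p p k k k x p p

Derivation:
Row 12: chart row 6, WS - tiled (columns 1-18): k x p k k p k x p k k p k x p k k p; work from column 18 back to 1 with k<->p swapped.
Row 13: chart row 1, RS - tile across columns 1-18 and work as-is.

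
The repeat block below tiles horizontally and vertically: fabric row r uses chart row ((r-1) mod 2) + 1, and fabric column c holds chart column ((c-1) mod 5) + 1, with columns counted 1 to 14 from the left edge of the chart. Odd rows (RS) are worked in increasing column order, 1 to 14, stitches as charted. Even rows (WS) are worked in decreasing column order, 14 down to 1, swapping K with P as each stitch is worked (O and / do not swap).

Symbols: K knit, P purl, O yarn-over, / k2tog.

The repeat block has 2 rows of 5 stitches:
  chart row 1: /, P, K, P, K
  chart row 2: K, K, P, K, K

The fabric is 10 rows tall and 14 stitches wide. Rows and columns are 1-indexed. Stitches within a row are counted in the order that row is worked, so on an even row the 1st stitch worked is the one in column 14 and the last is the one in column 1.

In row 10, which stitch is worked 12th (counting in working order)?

For row 10: chart row = ((10-1) mod 2) + 1 = 2; this is a WS (even) row.
Chart row 2 tiled across columns 1-14: K K P K K K K P K K K K P K
Wrong side: read the tiled row from column 14 down to 1 and exchange K with P (leave O, /).
Row 10 as worked: P K P P P P K P P P P K P P
The 12th stitch worked is K.

== STITCH ==
K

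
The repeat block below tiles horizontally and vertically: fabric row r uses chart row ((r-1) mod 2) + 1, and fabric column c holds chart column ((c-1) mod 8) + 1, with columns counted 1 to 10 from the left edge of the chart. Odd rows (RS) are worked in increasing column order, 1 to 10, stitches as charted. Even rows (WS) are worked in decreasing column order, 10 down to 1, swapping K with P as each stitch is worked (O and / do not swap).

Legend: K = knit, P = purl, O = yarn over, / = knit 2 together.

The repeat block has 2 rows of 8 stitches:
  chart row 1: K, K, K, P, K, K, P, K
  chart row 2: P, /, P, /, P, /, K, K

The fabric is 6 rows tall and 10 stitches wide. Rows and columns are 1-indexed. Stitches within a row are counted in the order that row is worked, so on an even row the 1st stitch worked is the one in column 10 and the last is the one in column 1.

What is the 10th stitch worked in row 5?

Stitch:
K

Derivation:
Row 5 uses chart row ((5-1) mod 2)+1 = 1. Row 5 is odd, so RS.
Chart row 1 tiled across columns 1-10: K K K P K K P K K K
RS: work column 1 to column 10, symbols as charted — the tiled row is the row as worked.
The 10th stitch worked is K.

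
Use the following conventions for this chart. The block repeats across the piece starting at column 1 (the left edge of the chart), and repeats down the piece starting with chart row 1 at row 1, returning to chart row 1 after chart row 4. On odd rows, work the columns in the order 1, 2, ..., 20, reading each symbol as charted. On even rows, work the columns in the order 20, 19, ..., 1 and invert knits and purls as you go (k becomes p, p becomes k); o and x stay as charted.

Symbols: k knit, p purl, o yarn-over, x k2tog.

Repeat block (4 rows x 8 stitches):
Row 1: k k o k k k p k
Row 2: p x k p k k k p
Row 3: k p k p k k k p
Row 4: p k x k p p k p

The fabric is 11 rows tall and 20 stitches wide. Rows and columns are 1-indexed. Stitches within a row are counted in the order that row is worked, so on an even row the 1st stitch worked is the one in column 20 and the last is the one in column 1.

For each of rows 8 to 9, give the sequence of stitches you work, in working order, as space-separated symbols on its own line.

Row 8: chart row 4, WS - tiled (columns 1-20): p k x k p p k p p k x k p p k p p k x k; work from column 20 back to 1 with k<->p swapped.
Row 9: chart row 1, RS - tile across columns 1-20 and work as-is.

== ROWS AS WORKED ==
p x p k k p k k p x p k k p k k p x p k
k k o k k k p k k k o k k k p k k k o k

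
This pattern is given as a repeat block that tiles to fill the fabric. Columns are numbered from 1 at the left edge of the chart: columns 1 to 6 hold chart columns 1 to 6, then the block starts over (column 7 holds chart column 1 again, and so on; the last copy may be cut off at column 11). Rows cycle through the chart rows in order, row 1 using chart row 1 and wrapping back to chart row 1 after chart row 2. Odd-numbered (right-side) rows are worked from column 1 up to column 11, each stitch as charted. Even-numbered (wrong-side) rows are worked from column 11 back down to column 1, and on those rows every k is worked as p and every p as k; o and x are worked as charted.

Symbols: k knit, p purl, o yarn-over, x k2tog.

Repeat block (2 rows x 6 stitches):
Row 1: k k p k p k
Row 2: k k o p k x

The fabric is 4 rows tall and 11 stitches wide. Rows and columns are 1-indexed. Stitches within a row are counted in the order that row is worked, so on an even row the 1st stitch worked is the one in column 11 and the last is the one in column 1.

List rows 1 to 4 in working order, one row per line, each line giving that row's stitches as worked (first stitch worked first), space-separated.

Result:
k k p k p k k k p k p
p k o p p x p k o p p
k k p k p k k k p k p
p k o p p x p k o p p

Derivation:
Row 1: chart row 1, RS - tile across columns 1-11 and work as-is.
Row 2: chart row 2, WS - tiled (columns 1-11): k k o p k x k k o p k; work from column 11 back to 1 with k<->p swapped.
Row 3: chart row 1, RS - tile across columns 1-11 and work as-is.
Row 4: chart row 2, WS - tiled (columns 1-11): k k o p k x k k o p k; work from column 11 back to 1 with k<->p swapped.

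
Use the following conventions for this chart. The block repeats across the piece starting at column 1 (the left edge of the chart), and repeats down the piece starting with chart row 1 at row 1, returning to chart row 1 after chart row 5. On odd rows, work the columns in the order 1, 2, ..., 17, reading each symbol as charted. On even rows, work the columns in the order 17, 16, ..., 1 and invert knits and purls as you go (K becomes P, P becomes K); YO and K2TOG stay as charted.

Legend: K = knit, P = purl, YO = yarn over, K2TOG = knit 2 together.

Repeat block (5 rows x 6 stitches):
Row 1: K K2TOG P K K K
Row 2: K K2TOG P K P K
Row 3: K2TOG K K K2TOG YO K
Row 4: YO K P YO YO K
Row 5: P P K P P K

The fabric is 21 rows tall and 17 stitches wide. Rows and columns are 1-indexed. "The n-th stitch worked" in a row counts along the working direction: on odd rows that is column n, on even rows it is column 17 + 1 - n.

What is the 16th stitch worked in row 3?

Row 3: (3-1) mod 5 = 2, so use chart row 3. Odd row -> RS.
Chart row 3 tiled across columns 1-17: K2TOG K K K2TOG YO K K2TOG K K K2TOG YO K K2TOG K K K2TOG YO
RS: work column 1 to column 17, symbols as charted — the tiled row is the row as worked.
The 16th stitch worked is K2TOG.

Result:
K2TOG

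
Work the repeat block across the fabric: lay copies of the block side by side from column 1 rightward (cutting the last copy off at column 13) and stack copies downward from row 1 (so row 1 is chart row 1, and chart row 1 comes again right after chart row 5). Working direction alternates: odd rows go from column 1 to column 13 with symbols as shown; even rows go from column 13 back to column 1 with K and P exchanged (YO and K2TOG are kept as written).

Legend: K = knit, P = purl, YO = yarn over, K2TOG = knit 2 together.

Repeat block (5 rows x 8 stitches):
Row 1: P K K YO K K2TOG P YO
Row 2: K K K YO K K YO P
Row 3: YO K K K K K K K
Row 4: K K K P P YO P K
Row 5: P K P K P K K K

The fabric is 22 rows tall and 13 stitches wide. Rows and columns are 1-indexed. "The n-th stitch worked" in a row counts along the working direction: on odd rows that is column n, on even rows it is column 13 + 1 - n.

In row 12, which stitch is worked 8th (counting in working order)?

== STITCH ==
P

Derivation:
For row 12: chart row = ((12-1) mod 5) + 1 = 2; this is a WS (even) row.
Chart row 2 tiled across columns 1-13: K K K YO K K YO P K K K YO K
Wrong side: read the tiled row from column 13 down to 1 and exchange K with P (leave YO, K2TOG).
Row 12 as worked: P YO P P P K YO P P YO P P P
The 8th stitch worked is P.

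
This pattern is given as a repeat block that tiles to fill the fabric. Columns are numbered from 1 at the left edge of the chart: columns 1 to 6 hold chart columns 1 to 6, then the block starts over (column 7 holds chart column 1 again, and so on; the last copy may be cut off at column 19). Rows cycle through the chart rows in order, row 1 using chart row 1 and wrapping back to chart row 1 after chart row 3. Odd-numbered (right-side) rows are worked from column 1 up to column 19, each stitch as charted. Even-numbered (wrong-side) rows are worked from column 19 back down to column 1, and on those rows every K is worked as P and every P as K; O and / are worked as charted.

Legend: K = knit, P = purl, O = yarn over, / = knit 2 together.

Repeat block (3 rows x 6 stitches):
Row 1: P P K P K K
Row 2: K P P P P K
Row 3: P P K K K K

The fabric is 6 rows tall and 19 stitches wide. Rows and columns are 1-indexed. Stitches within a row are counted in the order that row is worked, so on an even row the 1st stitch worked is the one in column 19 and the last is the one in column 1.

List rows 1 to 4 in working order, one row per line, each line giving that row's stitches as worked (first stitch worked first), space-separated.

Result:
P P K P K K P P K P K K P P K P K K P
P P K K K K P P K K K K P P K K K K P
P P K K K K P P K K K K P P K K K K P
K P P K P K K P P K P K K P P K P K K

Derivation:
Row 1: chart row 1, RS - tile across columns 1-19 and work as-is.
Row 2: chart row 2, WS - tiled (columns 1-19): K P P P P K K P P P P K K P P P P K K; work from column 19 back to 1 with K<->P swapped.
Row 3: chart row 3, RS - tile across columns 1-19 and work as-is.
Row 4: chart row 1, WS - tiled (columns 1-19): P P K P K K P P K P K K P P K P K K P; work from column 19 back to 1 with K<->P swapped.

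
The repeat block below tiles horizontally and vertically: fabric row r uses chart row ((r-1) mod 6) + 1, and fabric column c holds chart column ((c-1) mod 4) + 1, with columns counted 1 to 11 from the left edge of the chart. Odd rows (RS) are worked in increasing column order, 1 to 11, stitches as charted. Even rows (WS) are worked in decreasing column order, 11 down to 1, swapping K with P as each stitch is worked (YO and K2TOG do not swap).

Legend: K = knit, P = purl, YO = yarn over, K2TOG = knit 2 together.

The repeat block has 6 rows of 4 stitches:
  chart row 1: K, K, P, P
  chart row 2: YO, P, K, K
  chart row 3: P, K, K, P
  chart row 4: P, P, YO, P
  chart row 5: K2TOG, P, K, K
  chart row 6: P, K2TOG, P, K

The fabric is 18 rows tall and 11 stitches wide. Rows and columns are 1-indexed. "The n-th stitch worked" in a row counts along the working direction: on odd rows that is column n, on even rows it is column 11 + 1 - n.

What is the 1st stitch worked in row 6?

Stitch:
K

Derivation:
Row 6 uses chart row ((6-1) mod 6)+1 = 6. Row 6 is even, so WS.
Chart row 6 tiled across columns 1-11: P K2TOG P K P K2TOG P K P K2TOG P
Wrong side: read the tiled row from column 11 down to 1 and exchange K with P (leave YO, K2TOG).
Row 6 as worked: K K2TOG K P K K2TOG K P K K2TOG K
Stitch 1 in working order -> K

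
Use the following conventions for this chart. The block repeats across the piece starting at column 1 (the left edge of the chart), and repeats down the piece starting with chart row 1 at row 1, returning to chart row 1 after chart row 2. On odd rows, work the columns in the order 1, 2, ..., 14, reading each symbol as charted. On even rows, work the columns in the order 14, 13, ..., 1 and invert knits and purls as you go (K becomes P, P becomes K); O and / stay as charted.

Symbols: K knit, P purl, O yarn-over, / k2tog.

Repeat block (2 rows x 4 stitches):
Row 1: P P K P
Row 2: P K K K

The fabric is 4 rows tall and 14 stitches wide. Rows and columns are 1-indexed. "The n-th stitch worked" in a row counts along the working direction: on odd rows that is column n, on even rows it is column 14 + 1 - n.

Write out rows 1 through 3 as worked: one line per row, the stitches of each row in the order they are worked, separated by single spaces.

Row 1: chart row 1, RS - tile across columns 1-14 and work as-is.
Row 2: chart row 2, WS - tiled (columns 1-14): P K K K P K K K P K K K P K; work from column 14 back to 1 with K<->P swapped.
Row 3: chart row 1, RS - tile across columns 1-14 and work as-is.

Rows as worked:
P P K P P P K P P P K P P P
P K P P P K P P P K P P P K
P P K P P P K P P P K P P P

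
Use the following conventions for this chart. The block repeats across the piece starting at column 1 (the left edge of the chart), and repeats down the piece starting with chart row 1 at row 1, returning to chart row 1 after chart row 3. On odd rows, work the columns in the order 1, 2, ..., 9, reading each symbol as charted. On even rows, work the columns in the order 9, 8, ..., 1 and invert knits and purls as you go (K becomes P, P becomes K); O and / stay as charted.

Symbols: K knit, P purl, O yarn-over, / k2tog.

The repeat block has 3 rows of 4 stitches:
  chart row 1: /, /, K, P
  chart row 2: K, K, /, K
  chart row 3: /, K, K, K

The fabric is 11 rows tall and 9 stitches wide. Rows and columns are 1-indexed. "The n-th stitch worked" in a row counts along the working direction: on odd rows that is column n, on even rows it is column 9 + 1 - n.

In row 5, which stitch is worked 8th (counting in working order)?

Row 5: (5-1) mod 3 = 1, so use chart row 2. Odd row -> RS.
Chart row 2 tiled across columns 1-9: K K / K K K / K K
RS row: no reversal, no swap; stitch n worked = column n.
Counting 8 along the worked row gives K.

== STITCH ==
K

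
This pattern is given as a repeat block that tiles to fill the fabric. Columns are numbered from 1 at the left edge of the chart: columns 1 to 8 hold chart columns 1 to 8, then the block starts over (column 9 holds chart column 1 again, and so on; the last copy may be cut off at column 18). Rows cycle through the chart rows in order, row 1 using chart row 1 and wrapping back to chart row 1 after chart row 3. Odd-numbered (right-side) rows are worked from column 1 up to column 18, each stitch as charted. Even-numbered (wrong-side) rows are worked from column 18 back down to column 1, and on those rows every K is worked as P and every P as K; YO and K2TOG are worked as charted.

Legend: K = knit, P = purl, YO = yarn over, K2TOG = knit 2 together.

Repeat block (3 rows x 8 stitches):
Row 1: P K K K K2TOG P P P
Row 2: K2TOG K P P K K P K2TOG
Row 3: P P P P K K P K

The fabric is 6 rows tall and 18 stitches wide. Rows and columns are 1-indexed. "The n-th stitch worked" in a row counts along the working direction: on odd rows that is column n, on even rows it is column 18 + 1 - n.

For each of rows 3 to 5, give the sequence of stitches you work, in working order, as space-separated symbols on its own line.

Rows as worked:
P P P P K K P K P P P P K K P K P P
P K K K K K2TOG P P P K K K K K2TOG P P P K
K2TOG K P P K K P K2TOG K2TOG K P P K K P K2TOG K2TOG K

Derivation:
Row 3: chart row 3, RS - tile across columns 1-18 and work as-is.
Row 4: chart row 1, WS - tiled (columns 1-18): P K K K K2TOG P P P P K K K K2TOG P P P P K; work from column 18 back to 1 with K<->P swapped.
Row 5: chart row 2, RS - tile across columns 1-18 and work as-is.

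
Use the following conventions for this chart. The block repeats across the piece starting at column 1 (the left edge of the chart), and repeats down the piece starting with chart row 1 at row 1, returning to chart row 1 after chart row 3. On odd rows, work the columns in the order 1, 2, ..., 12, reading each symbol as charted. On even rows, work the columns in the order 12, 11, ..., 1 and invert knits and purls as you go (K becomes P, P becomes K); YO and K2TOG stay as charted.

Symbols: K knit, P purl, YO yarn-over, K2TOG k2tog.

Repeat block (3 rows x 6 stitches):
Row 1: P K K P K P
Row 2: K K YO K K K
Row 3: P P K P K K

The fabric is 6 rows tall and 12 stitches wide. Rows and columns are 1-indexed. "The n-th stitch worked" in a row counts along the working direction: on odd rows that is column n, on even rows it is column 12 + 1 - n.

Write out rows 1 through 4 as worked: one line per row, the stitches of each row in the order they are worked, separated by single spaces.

Result:
P K K P K P P K K P K P
P P P YO P P P P P YO P P
P P K P K K P P K P K K
K P K P P K K P K P P K

Derivation:
Row 1: chart row 1, RS - tile across columns 1-12 and work as-is.
Row 2: chart row 2, WS - tiled (columns 1-12): K K YO K K K K K YO K K K; work from column 12 back to 1 with K<->P swapped.
Row 3: chart row 3, RS - tile across columns 1-12 and work as-is.
Row 4: chart row 1, WS - tiled (columns 1-12): P K K P K P P K K P K P; work from column 12 back to 1 with K<->P swapped.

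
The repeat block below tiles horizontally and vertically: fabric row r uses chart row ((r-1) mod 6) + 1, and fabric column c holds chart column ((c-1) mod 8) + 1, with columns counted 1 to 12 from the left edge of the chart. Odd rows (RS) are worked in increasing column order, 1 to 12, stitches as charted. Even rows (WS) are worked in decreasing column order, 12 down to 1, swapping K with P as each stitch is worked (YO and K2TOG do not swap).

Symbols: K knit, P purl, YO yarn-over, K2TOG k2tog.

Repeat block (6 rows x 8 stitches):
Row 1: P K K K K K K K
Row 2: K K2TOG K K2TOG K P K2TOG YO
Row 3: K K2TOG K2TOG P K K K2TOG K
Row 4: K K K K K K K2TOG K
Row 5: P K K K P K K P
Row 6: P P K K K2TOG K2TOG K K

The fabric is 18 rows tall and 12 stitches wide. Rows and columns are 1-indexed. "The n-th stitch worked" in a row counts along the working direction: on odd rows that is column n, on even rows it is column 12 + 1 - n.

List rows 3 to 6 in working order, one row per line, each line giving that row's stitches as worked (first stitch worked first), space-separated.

Row 3: chart row 3, RS - tile across columns 1-12 and work as-is.
Row 4: chart row 4, WS - tiled (columns 1-12): K K K K K K K2TOG K K K K K; work from column 12 back to 1 with K<->P swapped.
Row 5: chart row 5, RS - tile across columns 1-12 and work as-is.
Row 6: chart row 6, WS - tiled (columns 1-12): P P K K K2TOG K2TOG K K P P K K; work from column 12 back to 1 with K<->P swapped.

Result:
K K2TOG K2TOG P K K K2TOG K K K2TOG K2TOG P
P P P P P K2TOG P P P P P P
P K K K P K K P P K K K
P P K K P P K2TOG K2TOG P P K K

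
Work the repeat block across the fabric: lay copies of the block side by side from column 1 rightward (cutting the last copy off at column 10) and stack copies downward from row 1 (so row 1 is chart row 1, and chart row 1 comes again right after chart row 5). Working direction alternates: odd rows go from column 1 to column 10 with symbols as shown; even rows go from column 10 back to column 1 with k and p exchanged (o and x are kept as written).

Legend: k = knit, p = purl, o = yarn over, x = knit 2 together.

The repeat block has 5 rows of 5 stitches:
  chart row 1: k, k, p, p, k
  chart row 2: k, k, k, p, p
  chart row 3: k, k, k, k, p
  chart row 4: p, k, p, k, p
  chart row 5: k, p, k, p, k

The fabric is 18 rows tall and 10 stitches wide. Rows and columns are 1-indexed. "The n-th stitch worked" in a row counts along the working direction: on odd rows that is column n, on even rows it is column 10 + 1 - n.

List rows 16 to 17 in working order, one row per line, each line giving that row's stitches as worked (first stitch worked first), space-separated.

Result:
p k k p p p k k p p
k k k p p k k k p p

Derivation:
Row 16: chart row 1, WS - tiled (columns 1-10): k k p p k k k p p k; work from column 10 back to 1 with k<->p swapped.
Row 17: chart row 2, RS - tile across columns 1-10 and work as-is.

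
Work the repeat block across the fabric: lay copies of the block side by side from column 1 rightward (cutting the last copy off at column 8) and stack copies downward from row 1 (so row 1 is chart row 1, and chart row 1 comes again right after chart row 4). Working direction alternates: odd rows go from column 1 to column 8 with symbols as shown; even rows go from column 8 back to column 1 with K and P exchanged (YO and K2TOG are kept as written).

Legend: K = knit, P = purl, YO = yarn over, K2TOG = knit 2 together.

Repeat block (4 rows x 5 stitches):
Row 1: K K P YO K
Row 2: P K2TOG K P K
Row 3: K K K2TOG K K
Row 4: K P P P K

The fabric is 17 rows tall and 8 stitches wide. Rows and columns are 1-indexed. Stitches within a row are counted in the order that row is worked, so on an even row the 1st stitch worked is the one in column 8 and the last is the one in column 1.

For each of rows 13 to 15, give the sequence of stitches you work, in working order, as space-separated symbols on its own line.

Result:
K K P YO K K K P
P K2TOG K P K P K2TOG K
K K K2TOG K K K K K2TOG

Derivation:
Row 13: chart row 1, RS - tile across columns 1-8 and work as-is.
Row 14: chart row 2, WS - tiled (columns 1-8): P K2TOG K P K P K2TOG K; work from column 8 back to 1 with K<->P swapped.
Row 15: chart row 3, RS - tile across columns 1-8 and work as-is.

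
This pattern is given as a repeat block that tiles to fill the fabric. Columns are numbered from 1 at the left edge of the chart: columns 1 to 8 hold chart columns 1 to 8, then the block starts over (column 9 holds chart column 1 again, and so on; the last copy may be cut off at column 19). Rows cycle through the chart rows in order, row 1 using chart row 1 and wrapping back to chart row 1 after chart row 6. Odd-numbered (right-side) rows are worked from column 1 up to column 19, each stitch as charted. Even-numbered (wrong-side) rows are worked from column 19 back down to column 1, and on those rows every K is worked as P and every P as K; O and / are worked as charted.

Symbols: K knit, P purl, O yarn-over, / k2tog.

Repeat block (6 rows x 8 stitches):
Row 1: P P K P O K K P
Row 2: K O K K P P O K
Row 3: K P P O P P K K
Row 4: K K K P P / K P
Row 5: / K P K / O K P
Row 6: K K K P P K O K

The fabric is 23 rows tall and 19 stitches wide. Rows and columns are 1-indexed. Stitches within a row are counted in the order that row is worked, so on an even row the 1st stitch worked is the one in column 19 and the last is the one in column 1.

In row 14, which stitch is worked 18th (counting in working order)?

Row 14: (14-1) mod 6 = 1, so use chart row 2. Even row -> WS.
Chart row 2 tiled across columns 1-19: K O K K P P O K K O K K P P O K K O K
WS: work from column 19 back to column 1 (reverse the tiled row), swapping K<->P (O and / unchanged).
Row 14 as worked: P O P P O K K P P O P P O K K P P O P
The 18th stitch worked is O.

Stitch:
O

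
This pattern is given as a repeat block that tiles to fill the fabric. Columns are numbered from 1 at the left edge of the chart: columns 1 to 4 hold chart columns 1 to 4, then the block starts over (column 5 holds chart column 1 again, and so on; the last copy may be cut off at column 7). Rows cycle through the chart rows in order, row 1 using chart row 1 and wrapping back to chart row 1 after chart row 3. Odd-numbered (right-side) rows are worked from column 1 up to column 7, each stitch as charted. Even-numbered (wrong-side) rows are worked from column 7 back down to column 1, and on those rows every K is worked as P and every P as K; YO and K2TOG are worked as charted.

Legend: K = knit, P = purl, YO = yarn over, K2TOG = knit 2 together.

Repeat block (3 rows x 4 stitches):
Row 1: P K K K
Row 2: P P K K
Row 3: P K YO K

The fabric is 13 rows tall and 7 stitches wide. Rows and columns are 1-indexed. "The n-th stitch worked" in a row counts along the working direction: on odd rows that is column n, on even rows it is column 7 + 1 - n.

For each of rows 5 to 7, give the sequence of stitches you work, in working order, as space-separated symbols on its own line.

Row 5: chart row 2, RS - tile across columns 1-7 and work as-is.
Row 6: chart row 3, WS - tiled (columns 1-7): P K YO K P K YO; work from column 7 back to 1 with K<->P swapped.
Row 7: chart row 1, RS - tile across columns 1-7 and work as-is.

Result:
P P K K P P K
YO P K P YO P K
P K K K P K K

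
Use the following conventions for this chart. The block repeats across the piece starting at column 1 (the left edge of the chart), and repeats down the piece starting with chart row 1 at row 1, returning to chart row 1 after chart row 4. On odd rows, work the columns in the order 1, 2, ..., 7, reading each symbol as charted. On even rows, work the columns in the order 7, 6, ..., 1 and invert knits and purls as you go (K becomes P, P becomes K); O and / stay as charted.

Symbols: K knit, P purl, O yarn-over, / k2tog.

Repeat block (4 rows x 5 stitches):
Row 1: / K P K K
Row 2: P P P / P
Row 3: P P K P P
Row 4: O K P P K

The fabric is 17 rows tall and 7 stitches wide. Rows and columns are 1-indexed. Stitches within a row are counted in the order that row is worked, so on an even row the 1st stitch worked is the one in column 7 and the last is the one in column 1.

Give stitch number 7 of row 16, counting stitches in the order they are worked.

For row 16: chart row = ((16-1) mod 4) + 1 = 4; this is a WS (even) row.
Chart row 4 tiled across columns 1-7: O K P P K O K
Wrong side: read the tiled row from column 7 down to 1 and exchange K with P (leave O, /).
Row 16 as worked: P O P K K P O
Stitch 7 in working order -> O

Stitch:
O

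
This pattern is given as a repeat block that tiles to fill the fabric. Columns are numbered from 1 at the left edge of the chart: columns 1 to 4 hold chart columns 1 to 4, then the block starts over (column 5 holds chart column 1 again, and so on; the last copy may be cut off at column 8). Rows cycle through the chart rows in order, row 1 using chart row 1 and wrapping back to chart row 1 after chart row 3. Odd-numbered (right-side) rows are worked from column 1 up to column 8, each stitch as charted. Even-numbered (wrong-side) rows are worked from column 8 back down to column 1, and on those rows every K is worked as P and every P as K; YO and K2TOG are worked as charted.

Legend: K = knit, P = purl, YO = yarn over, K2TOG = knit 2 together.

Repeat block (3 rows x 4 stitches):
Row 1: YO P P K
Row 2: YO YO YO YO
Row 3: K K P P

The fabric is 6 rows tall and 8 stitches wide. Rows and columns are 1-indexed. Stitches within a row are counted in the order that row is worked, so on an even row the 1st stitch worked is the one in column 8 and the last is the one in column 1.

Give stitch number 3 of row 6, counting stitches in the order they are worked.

Stitch:
P

Derivation:
For row 6: chart row = ((6-1) mod 3) + 1 = 3; this is a WS (even) row.
Chart row 3 tiled across columns 1-8: K K P P K K P P
WS: work from column 8 back to column 1 (reverse the tiled row), swapping K<->P (YO and K2TOG unchanged).
Row 6 as worked: K K P P K K P P
Stitch 3 in working order -> P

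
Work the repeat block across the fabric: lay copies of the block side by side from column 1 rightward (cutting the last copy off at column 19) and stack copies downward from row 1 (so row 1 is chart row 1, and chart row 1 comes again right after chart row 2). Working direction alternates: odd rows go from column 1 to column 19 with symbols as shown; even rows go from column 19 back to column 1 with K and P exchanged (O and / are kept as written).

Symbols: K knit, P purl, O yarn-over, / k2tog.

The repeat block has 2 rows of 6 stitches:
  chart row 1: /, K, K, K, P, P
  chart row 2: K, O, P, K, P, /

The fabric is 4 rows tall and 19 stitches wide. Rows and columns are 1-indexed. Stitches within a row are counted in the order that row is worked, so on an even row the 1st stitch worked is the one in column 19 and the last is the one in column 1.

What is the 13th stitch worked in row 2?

Row 2: (2-1) mod 2 = 1, so use chart row 2. Even row -> WS.
Chart row 2 tiled across columns 1-19: K O P K P / K O P K P / K O P K P / K
WS row: flip the tiled sequence (start at column 19) and apply K<->P; O and / stay.
Row 2 as worked: P / K P K O P / K P K O P / K P K O P
Counting 13 along the worked row gives P.

Result:
P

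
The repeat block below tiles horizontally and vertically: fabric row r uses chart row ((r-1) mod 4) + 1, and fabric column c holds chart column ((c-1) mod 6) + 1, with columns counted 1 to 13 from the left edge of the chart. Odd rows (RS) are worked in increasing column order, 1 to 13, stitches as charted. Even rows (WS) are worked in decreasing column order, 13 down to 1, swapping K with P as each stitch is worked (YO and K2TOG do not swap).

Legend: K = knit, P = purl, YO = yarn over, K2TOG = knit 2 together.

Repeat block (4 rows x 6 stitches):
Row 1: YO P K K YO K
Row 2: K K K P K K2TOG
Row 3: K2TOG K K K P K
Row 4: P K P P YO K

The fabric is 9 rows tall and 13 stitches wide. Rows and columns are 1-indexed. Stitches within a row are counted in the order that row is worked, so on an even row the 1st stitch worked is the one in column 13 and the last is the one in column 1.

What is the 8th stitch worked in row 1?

== STITCH ==
P

Derivation:
Row 1: (1-1) mod 4 = 0, so use chart row 1. Odd row -> RS.
Chart row 1 tiled across columns 1-13: YO P K K YO K YO P K K YO K YO
Right side: take the tiled row as-is (worked left to right from column 1).
Stitch 8 in working order -> P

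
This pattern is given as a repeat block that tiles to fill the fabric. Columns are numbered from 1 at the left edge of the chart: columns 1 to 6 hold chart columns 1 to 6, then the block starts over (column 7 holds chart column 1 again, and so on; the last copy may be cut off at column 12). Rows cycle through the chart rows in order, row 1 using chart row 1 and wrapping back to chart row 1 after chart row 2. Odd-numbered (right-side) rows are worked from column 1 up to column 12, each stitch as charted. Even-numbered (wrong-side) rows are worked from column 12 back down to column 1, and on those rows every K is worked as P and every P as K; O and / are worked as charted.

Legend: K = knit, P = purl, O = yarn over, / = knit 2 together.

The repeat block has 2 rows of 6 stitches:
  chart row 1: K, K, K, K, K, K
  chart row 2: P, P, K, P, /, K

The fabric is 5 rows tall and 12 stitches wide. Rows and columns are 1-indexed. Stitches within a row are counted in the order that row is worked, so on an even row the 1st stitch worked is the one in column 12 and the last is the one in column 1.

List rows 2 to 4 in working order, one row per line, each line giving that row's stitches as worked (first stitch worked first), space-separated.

Result:
P / K P K K P / K P K K
K K K K K K K K K K K K
P / K P K K P / K P K K

Derivation:
Row 2: chart row 2, WS - tiled (columns 1-12): P P K P / K P P K P / K; work from column 12 back to 1 with K<->P swapped.
Row 3: chart row 1, RS - tile across columns 1-12 and work as-is.
Row 4: chart row 2, WS - tiled (columns 1-12): P P K P / K P P K P / K; work from column 12 back to 1 with K<->P swapped.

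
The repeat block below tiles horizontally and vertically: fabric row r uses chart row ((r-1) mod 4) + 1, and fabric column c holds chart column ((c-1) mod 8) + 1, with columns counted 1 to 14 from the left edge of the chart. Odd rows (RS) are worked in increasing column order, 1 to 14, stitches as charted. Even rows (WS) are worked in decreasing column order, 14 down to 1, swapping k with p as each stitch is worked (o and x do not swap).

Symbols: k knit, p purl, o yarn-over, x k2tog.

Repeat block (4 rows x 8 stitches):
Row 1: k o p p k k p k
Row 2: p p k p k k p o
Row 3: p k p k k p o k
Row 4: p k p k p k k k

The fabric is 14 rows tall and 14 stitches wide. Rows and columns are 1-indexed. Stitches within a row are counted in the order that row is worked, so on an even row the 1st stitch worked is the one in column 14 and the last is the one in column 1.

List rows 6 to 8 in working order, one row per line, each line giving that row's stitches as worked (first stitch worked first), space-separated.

Result:
p p k p k k o k p p k p k k
p k p k k p o k p k p k k p
p k p k p k p p p k p k p k

Derivation:
Row 6: chart row 2, WS - tiled (columns 1-14): p p k p k k p o p p k p k k; work from column 14 back to 1 with k<->p swapped.
Row 7: chart row 3, RS - tile across columns 1-14 and work as-is.
Row 8: chart row 4, WS - tiled (columns 1-14): p k p k p k k k p k p k p k; work from column 14 back to 1 with k<->p swapped.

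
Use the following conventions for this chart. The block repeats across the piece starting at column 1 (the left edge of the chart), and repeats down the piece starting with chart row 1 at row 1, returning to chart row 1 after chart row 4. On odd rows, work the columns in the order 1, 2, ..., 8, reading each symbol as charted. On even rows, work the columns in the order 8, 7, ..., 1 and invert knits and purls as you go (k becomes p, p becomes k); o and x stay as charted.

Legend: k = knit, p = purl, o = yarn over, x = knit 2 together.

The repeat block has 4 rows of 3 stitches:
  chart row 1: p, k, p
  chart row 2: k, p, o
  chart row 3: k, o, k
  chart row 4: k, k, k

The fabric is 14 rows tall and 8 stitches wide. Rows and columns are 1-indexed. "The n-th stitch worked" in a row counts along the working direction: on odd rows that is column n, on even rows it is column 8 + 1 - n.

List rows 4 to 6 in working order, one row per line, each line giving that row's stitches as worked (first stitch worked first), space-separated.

Row 4: chart row 4, WS - tiled (columns 1-8): k k k k k k k k; work from column 8 back to 1 with k<->p swapped.
Row 5: chart row 1, RS - tile across columns 1-8 and work as-is.
Row 6: chart row 2, WS - tiled (columns 1-8): k p o k p o k p; work from column 8 back to 1 with k<->p swapped.

Result:
p p p p p p p p
p k p p k p p k
k p o k p o k p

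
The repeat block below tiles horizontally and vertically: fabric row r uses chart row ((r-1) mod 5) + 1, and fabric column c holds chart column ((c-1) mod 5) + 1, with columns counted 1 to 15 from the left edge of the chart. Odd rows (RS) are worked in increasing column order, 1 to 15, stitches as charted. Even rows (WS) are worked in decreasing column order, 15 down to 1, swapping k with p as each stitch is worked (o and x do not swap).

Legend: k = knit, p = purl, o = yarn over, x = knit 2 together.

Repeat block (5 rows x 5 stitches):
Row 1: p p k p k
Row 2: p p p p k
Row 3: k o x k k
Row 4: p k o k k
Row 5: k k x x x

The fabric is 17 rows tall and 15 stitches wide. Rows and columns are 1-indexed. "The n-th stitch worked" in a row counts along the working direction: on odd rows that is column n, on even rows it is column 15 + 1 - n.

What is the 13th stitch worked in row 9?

For row 9: chart row = ((9-1) mod 5) + 1 = 4; this is a RS (odd) row.
Chart row 4 tiled across columns 1-15: p k o k k p k o k k p k o k k
RS row: no reversal, no swap; stitch n worked = column n.
The 13th stitch worked is o.

Result:
o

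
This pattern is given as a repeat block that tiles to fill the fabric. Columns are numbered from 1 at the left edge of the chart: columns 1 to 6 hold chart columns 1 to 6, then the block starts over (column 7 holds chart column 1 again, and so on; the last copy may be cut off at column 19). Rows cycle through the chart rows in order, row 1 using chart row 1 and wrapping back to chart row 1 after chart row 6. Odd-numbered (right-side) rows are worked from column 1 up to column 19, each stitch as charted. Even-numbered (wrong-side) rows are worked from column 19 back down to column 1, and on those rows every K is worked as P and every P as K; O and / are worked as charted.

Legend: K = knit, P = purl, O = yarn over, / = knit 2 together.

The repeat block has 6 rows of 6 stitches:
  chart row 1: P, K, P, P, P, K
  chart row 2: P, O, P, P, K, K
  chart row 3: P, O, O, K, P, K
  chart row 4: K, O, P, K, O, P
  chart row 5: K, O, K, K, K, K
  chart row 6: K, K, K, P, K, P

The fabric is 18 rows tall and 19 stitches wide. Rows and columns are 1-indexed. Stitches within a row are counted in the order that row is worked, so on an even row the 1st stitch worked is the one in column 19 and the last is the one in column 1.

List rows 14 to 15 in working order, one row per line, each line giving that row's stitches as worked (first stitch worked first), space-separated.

Result:
K P P K K O K P P K K O K P P K K O K
P O O K P K P O O K P K P O O K P K P

Derivation:
Row 14: chart row 2, WS - tiled (columns 1-19): P O P P K K P O P P K K P O P P K K P; work from column 19 back to 1 with K<->P swapped.
Row 15: chart row 3, RS - tile across columns 1-19 and work as-is.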